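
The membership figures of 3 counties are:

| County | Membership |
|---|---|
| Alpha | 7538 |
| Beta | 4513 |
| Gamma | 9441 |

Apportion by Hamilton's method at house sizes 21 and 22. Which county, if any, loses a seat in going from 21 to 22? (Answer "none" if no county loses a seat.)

Beta

At 21 seats: Alpha 7, Beta 5, Gamma 9.
At 22 seats: Alpha 8, Beta 4, Gamma 10.
Beta drops from 5 to 4.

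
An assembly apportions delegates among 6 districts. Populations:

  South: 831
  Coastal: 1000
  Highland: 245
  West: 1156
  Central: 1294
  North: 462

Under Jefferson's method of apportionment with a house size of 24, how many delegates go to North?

Standard divisor 4988/24 ≈ 207.833; standard quotas: South 3.998, Coastal 4.812, Highland 1.179, West 5.562, Central 6.226, North 2.223.
Rounding down gives 3, 4, 1, 5, 6, 2 = 21 seats, so the divisor must be adjusted.
With modified divisor 190: modified quotas South 4.374, Coastal 5.263, Highland 1.289, West 6.084, Central 6.811, North 2.432.
Rounding down: South 4, Coastal 5, Highland 1, West 6, Central 6, North 2 (total 24).
North receives 2.

2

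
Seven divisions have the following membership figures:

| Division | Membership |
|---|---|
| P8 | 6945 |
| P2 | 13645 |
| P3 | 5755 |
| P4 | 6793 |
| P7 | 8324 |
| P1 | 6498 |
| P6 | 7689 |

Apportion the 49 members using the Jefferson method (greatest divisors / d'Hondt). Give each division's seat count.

P8 6, P2 12, P3 5, P4 6, P7 7, P1 6, P6 7

Standard divisor 55649/49 ≈ 1135.694; standard quotas: P8 6.115, P2 12.015, P3 5.067, P4 5.981, P7 7.329, P1 5.722, P6 6.770.
Rounding down gives 6, 12, 5, 5, 7, 5, 6 = 46 seats, so the divisor must be adjusted.
With modified divisor 1070: modified quotas P8 6.491, P2 12.752, P3 5.379, P4 6.349, P7 7.779, P1 6.073, P6 7.186.
Rounding down: P8 6, P2 12, P3 5, P4 6, P7 7, P1 6, P6 7 (total 49).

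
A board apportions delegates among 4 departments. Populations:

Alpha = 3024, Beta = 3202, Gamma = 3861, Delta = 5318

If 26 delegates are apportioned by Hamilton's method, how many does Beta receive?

5

Standard divisor: 15405 ÷ 26 ≈ 592.5.
Standard quotas: Alpha 5.1038, Beta 5.4042, Gamma 6.5165, Delta 8.9755.
Lower quotas: Alpha 5, Beta 5, Gamma 6, Delta 8 (sum 24, leaving 2 seats).
Remainders in descending order: Delta 0.9755, Gamma 0.5165, Beta 0.4042, Alpha 0.1038.
The surplus seats go to Delta, Gamma.
Beta receives 5.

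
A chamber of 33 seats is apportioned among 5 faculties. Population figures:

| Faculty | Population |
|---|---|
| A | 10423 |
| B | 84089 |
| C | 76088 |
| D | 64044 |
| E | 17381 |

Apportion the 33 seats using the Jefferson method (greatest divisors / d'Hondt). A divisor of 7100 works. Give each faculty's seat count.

With modified divisor 7100: modified quotas A 1.468, B 11.844, C 10.717, D 9.020, E 2.448.
Rounding down: A 1, B 11, C 10, D 9, E 2 (total 33).

A 1, B 11, C 10, D 9, E 2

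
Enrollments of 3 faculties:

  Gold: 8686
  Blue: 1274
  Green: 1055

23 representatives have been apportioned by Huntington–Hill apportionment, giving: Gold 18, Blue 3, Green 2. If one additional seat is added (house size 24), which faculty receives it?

Gold

Priority for the next seat is population ÷ (√(s·(s+1))).
Priorities: Gold 469.685, Blue 367.772, Green 430.702.
Highest priority: Gold.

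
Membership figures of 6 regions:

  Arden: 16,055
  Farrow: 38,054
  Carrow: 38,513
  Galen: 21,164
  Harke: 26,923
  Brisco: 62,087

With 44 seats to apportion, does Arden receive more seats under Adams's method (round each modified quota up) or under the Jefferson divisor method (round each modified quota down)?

Adams: Arden 4, Farrow 8, Carrow 8, Galen 5, Harke 6, Brisco 13.
Jefferson: Arden 3, Farrow 8, Carrow 9, Galen 4, Harke 6, Brisco 14.
Arden gets 4 under Adams and 3 under Jefferson.

Adams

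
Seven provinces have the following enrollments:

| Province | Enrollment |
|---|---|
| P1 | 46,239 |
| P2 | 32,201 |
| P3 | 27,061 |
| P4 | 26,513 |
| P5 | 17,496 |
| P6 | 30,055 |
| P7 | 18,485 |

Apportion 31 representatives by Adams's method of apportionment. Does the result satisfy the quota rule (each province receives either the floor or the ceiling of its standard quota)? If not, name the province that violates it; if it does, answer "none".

Standard quotas: P1 7.238, P2 5.040, P3 4.236, P4 4.150, P5 2.739, P6 4.704, P7 2.893.
Adams allocation: P1 7, P2 5, P3 4, P4 4, P5 3, P6 5, P7 3.
Every allocation lies between the lower and upper quota.

none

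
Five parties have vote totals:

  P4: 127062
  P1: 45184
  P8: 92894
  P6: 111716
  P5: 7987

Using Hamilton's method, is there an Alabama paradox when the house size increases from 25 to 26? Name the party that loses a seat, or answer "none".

P5

At 25 seats: P4 8, P1 3, P8 6, P6 7, P5 1.
At 26 seats: P4 9, P1 3, P8 6, P6 8, P5 0.
P5 drops from 1 to 0.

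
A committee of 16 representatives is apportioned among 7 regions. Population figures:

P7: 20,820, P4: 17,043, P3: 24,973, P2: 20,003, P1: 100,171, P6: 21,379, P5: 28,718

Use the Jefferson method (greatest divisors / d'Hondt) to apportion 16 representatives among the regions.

P7 1; P4 1; P3 2; P2 1; P1 8; P6 1; P5 2

Standard divisor 233107/16 ≈ 14569.188; standard quotas: P7 1.429, P4 1.170, P3 1.714, P2 1.373, P1 6.876, P6 1.467, P5 1.971.
Rounding down gives 1, 1, 1, 1, 6, 1, 1 = 12 seats, so the divisor must be adjusted.
With modified divisor 11800: modified quotas P7 1.764, P4 1.444, P3 2.116, P2 1.695, P1 8.489, P6 1.812, P5 2.434.
Rounding down: P7 1, P4 1, P3 2, P2 1, P1 8, P6 1, P5 2 (total 16).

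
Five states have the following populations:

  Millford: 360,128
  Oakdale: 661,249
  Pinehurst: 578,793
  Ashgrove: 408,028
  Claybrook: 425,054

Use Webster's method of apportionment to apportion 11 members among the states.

Millford 2, Oakdale 3, Pinehurst 2, Ashgrove 2, Claybrook 2

Standard divisor 2433252/11 ≈ 221204.727; standard quotas: Millford 1.628, Oakdale 2.989, Pinehurst 2.617, Ashgrove 1.845, Claybrook 1.922.
Rounding to the nearest integer gives 2, 3, 3, 2, 2 = 12 seats, so the divisor must be adjusted.
With modified divisor 235800: modified quotas Millford 1.527, Oakdale 2.804, Pinehurst 2.455, Ashgrove 1.730, Claybrook 1.803.
Rounding to the nearest integer: Millford 2, Oakdale 3, Pinehurst 2, Ashgrove 2, Claybrook 2 (total 11).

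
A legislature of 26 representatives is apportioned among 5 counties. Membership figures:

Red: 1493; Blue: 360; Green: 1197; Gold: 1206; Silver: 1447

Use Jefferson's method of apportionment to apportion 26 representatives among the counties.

Red: 7, Blue: 1, Green: 5, Gold: 6, Silver: 7

Standard divisor 5703/26 ≈ 219.346; standard quotas: Red 6.807, Blue 1.641, Green 5.457, Gold 5.498, Silver 6.597.
Rounding down gives 6, 1, 5, 5, 6 = 23 seats, so the divisor must be adjusted.
With modified divisor 200.2: modified quotas Red 7.458, Blue 1.798, Green 5.979, Gold 6.024, Silver 7.228.
Rounding down: Red 7, Blue 1, Green 5, Gold 6, Silver 7 (total 26).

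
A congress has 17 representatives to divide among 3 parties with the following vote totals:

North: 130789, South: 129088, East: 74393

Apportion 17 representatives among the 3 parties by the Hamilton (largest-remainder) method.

North: 7, South: 6, East: 4

Total 334270; standard divisor 334270/17 ≈ 19662.941.
Standard quotas: North 6.6515, South 6.5650, East 3.7834.
Lower quotas: North 6, South 6, East 3 (sum 15, leaving 2 seats).
Remainders in descending order: East 0.7834, North 0.6515, South 0.5650.
The surplus seats go to East, North.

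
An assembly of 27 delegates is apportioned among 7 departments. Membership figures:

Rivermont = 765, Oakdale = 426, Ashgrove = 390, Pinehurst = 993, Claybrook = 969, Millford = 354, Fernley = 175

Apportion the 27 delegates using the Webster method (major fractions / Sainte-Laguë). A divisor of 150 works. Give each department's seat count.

Rivermont 5, Oakdale 3, Ashgrove 3, Pinehurst 7, Claybrook 6, Millford 2, Fernley 1

With modified divisor 150: modified quotas Rivermont 5.100, Oakdale 2.840, Ashgrove 2.600, Pinehurst 6.620, Claybrook 6.460, Millford 2.360, Fernley 1.167.
Rounding to the nearest integer: Rivermont 5, Oakdale 3, Ashgrove 3, Pinehurst 7, Claybrook 6, Millford 2, Fernley 1 (total 27).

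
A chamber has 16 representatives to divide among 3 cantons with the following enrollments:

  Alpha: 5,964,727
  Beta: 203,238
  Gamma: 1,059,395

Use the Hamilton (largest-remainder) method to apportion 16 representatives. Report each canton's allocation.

Alpha 13, Beta 1, Gamma 2

The standard divisor is 7227360/16 = 451710.
Standard quotas: Alpha 13.2048, Beta 0.4499, Gamma 2.3453.
Lower quotas: Alpha 13, Beta 0, Gamma 2 (sum 15, leaving 1 seat).
Remainders in descending order: Beta 0.4499, Gamma 0.3453, Alpha 0.2048.
Largest remainder: Beta receives the extra seat.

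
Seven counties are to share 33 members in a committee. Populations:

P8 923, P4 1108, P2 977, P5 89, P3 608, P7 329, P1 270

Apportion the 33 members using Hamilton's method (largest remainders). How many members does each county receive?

P8=7; P4=8; P2=7; P5=1; P3=5; P7=3; P1=2

Standard divisor: 4304 ÷ 33 ≈ 130.424.
Standard quotas: P8 7.077, P4 8.495, P2 7.491, P5 0.682, P3 4.662, P7 2.523, P1 2.070.
Lower quotas: P8 7, P4 8, P2 7, P5 0, P3 4, P7 2, P1 2 (sum 30, leaving 3 seats).
Remainders in descending order: P5 0.682, P3 0.662, P7 0.523, P4 0.495, P2 0.491, P8 0.077, P1 0.070.
Largest remainders: P5, P3, P7 receive the extra seats.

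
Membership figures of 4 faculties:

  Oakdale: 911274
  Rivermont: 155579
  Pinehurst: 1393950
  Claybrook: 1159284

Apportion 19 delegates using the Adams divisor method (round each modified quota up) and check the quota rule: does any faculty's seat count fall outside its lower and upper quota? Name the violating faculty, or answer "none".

none

Standard quotas: Oakdale 4.783, Rivermont 0.817, Pinehurst 7.316, Claybrook 6.084.
Adams allocation: Oakdale 5, Rivermont 1, Pinehurst 7, Claybrook 6.
Every allocation lies between the lower and upper quota.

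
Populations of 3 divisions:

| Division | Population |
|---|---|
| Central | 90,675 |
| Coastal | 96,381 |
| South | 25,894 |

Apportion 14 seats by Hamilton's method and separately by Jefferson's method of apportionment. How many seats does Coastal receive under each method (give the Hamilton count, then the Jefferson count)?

6 and 7

Hamilton: Central 6, Coastal 6, South 2.
Jefferson: Central 6, Coastal 7, South 1.
Coastal gets 6 under Hamilton and 7 under Jefferson.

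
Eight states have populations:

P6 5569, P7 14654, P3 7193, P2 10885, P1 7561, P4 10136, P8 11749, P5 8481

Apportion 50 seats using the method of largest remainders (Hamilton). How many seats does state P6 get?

4

Standard divisor: 76228 ÷ 50 ≈ 1524.56.
Standard quotas: P6 3.6529, P7 9.6120, P3 4.7181, P2 7.1398, P1 4.9595, P4 6.6485, P8 7.7065, P5 5.5629.
Lower quotas: P6 3, P7 9, P3 4, P2 7, P1 4, P4 6, P8 7, P5 5 (sum 45, leaving 5 seats).
Remainders in descending order: P1 0.9595, P3 0.7181, P8 0.7065, P6 0.6529, P4 0.6485, P7 0.6120, P5 0.5629, P2 0.1398.
The surplus seats go to P1, P3, P8, P6, P4.
P6 receives 4.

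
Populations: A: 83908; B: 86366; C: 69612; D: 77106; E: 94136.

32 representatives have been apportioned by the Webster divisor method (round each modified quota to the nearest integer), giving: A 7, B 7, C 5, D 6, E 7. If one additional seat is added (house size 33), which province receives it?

C

Priority for the next seat is population ÷ (current seats + 0.5).
Priorities: A 11187.733, B 11515.467, C 12656.727, D 11862.462, E 12551.467.
Highest priority: C.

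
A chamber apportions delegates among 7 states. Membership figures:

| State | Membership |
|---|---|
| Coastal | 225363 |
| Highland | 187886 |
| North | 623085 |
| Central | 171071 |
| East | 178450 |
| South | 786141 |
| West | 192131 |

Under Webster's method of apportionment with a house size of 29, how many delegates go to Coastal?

3

Standard divisor 2364127/29 ≈ 81521.621; standard quotas: Coastal 2.764, Highland 2.305, North 7.643, Central 2.098, East 2.189, South 9.643, West 2.357.
Rounding to the nearest integer gives Coastal 3, Highland 2, North 8, Central 2, East 2, South 10, West 2 — total 29, matching the house size, so no adjustment is needed.
Coastal receives 3.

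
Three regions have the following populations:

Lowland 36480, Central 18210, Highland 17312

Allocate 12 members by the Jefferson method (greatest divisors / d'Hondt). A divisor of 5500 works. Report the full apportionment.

Lowland: 6, Central: 3, Highland: 3

With modified divisor 5500: modified quotas Lowland 6.633, Central 3.311, Highland 3.148.
Rounding down: Lowland 6, Central 3, Highland 3 (total 12).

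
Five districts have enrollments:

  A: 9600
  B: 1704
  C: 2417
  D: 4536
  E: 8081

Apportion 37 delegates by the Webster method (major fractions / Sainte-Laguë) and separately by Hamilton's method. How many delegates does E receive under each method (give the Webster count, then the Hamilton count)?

12 and 11

Webster: A 14, B 2, C 3, D 6, E 12.
Hamilton: A 14, B 2, C 4, D 6, E 11.
E gets 12 under Webster and 11 under Hamilton.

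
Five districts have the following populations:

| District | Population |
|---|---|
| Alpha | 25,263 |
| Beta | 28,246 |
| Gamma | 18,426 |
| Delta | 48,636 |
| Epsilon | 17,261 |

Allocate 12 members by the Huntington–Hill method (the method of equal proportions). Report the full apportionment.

With divisor 11868: modified quotas Alpha 2.129, Beta 2.380, Gamma 1.553, Delta 4.098, Epsilon 1.454.
Geometric-mean thresholds: Alpha √(2·3)=2.449, Beta √(2·3)=2.449, Gamma √(1·2)=1.414, Delta √(4·5)=4.472, Epsilon √(1·2)=1.414.
Each quota rounded against its threshold gives Alpha 2, Beta 2, Gamma 2, Delta 4, Epsilon 2 (total 12).

Alpha 2, Beta 2, Gamma 2, Delta 4, Epsilon 2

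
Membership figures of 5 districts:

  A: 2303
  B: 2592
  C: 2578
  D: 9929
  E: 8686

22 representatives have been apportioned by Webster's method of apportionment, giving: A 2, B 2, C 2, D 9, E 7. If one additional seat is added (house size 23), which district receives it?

Priority for the next seat is population ÷ (current seats + 0.5).
Priorities: A 921.200, B 1036.800, C 1031.200, D 1045.158, E 1158.133.
Highest priority: E.

E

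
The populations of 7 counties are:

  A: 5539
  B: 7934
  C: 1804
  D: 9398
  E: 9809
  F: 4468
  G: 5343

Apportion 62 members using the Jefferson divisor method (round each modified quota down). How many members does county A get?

Standard divisor 44295/62 ≈ 714.435; standard quotas: A 7.753, B 11.105, C 2.525, D 13.154, E 13.730, F 6.254, G 7.479.
Rounding down gives 7, 11, 2, 13, 13, 6, 7 = 59 seats, so the divisor must be adjusted.
With modified divisor 670: modified quotas A 8.267, B 11.842, C 2.693, D 14.027, E 14.640, F 6.669, G 7.975.
Rounding down: A 8, B 11, C 2, D 14, E 14, F 6, G 7 (total 62).
A receives 8.

8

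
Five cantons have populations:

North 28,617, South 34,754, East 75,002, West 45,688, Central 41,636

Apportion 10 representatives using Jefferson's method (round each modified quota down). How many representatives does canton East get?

Standard divisor 225697/10 ≈ 22569.7; standard quotas: North 1.268, South 1.540, East 3.323, West 2.024, Central 1.845.
Rounding down gives 1, 1, 3, 2, 1 = 8 seats, so the divisor must be adjusted.
With modified divisor 18100: modified quotas North 1.581, South 1.920, East 4.144, West 2.524, Central 2.300.
Rounding down: North 1, South 1, East 4, West 2, Central 2 (total 10).
East receives 4.

4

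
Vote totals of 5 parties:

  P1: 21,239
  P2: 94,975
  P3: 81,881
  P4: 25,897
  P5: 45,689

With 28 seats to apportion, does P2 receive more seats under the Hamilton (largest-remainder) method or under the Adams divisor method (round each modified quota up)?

Hamilton: P1 2, P2 10, P3 8, P4 3, P5 5.
Adams: P1 3, P2 9, P3 8, P4 3, P5 5.
P2 gets 10 under Hamilton and 9 under Adams.

Hamilton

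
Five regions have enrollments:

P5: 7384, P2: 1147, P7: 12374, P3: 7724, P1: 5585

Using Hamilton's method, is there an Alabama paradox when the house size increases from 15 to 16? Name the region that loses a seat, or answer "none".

At 15 seats: P5 3, P2 1, P7 5, P3 3, P1 3.
At 16 seats: P5 3, P2 0, P7 6, P3 4, P1 3.
P2 drops from 1 to 0.

P2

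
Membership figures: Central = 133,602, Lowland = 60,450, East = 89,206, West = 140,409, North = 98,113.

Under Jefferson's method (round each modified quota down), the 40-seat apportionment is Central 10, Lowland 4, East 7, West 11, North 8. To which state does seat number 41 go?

Central

Priority for the next seat is population ÷ (current seats + 1).
Priorities: Central 12145.636, Lowland 12090.000, East 11150.750, West 11700.750, North 10901.444.
Highest priority: Central.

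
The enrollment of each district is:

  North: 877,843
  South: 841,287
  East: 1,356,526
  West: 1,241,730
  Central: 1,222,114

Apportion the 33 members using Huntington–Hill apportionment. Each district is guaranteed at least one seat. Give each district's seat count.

With divisor 164623: modified quotas North 5.332, South 5.110, East 8.240, West 7.543, Central 7.424.
Geometric-mean thresholds: North √(5·6)=5.477, South √(5·6)=5.477, East √(8·9)=8.485, West √(7·8)=7.483, Central √(7·8)=7.483.
Each quota rounded against its threshold gives North 5, South 5, East 8, West 8, Central 7 (total 33).

North 5, South 5, East 8, West 8, Central 7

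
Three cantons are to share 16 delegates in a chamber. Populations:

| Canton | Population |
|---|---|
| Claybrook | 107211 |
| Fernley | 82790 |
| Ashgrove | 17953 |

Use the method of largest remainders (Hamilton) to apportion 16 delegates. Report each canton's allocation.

The standard divisor is 207954/16 ≈ 12997.125.
Standard quotas: Claybrook 8.2488, Fernley 6.3699, Ashgrove 1.3813.
Lower quotas: Claybrook 8, Fernley 6, Ashgrove 1 (sum 15, leaving 1 seat).
Remainders in descending order: Ashgrove 0.3813, Fernley 0.3699, Claybrook 0.2488.
The surplus seat goes to Ashgrove.

Claybrook: 8; Fernley: 6; Ashgrove: 2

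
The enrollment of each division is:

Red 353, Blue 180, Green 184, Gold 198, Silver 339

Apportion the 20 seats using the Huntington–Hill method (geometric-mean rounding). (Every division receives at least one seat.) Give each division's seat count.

With divisor 63: modified quotas Red 5.603, Blue 2.857, Green 2.921, Gold 3.143, Silver 5.381.
Geometric-mean thresholds: Red √(5·6)=5.477, Blue √(2·3)=2.449, Green √(2·3)=2.449, Gold √(3·4)=3.464, Silver √(5·6)=5.477.
Each quota rounded against its threshold gives Red 6, Blue 3, Green 3, Gold 3, Silver 5 (total 20).

Red: 6, Blue: 3, Green: 3, Gold: 3, Silver: 5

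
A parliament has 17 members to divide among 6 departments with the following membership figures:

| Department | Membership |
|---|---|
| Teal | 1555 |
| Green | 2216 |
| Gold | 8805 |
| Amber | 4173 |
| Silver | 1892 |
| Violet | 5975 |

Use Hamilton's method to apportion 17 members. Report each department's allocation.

The standard divisor is 24616/17 = 1448.
Standard quotas: Teal 1.0739, Green 1.5304, Gold 6.0808, Amber 2.8819, Silver 1.3066, Violet 4.1264.
Lower quotas: Teal 1, Green 1, Gold 6, Amber 2, Silver 1, Violet 4 (sum 15, leaving 2 seats).
Remainders in descending order: Amber 0.8819, Green 0.5304, Silver 0.3066, Violet 0.1264, Gold 0.0808, Teal 0.0739.
Largest remainders: Amber, Green receive the extra seats.

Teal 1, Green 2, Gold 6, Amber 3, Silver 1, Violet 4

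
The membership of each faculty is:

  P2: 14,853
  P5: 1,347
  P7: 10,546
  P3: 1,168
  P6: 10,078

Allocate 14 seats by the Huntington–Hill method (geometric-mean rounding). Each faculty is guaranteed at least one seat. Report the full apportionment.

With divisor 2977: modified quotas P2 4.989, P5 0.452, P7 3.542, P3 0.392, P6 3.385.
Geometric-mean thresholds: P2 √(4·5)=4.472, P5 (min 1), P7 √(3·4)=3.464, P3 (min 1), P6 √(3·4)=3.464.
Each quota rounded against its threshold gives P2 5, P5 1, P7 4, P3 1, P6 3 (total 14).

P2: 5, P5: 1, P7: 4, P3: 1, P6: 3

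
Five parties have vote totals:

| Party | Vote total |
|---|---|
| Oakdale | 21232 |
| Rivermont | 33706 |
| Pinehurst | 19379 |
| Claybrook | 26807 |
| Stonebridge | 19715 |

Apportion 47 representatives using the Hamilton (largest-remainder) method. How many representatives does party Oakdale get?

8

Standard divisor: 120839 ÷ 47 ≈ 2571.043.
Standard quotas: Oakdale 8.2581, Rivermont 13.1099, Pinehurst 7.5374, Claybrook 10.4265, Stonebridge 7.6681.
Lower quotas: Oakdale 8, Rivermont 13, Pinehurst 7, Claybrook 10, Stonebridge 7 (sum 45, leaving 2 seats).
Remainders in descending order: Stonebridge 0.6681, Pinehurst 0.5374, Claybrook 0.4265, Oakdale 0.2581, Rivermont 0.1099.
The surplus seats go to Stonebridge, Pinehurst.
Oakdale receives 8.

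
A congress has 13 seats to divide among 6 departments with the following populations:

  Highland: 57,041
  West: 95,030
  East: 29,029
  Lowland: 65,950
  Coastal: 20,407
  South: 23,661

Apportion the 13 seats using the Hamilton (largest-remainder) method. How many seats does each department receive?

Standard divisor: 291118 ÷ 13 ≈ 22393.692.
Standard quotas: Highland 2.5472, West 4.2436, East 1.2963, Lowland 2.9450, Coastal 0.9113, South 1.0566.
Lower quotas: Highland 2, West 4, East 1, Lowland 2, Coastal 0, South 1 (sum 10, leaving 3 seats).
Remainders in descending order: Lowland 0.9450, Coastal 0.9113, Highland 0.5472, East 0.2963, West 0.2436, South 0.0566.
The surplus seats go to Lowland, Coastal, Highland.

Highland 3; West 4; East 1; Lowland 3; Coastal 1; South 1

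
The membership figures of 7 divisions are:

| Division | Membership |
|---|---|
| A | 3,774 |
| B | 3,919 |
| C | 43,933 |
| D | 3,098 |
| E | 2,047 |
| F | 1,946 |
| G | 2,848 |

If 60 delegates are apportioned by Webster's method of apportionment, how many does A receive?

4

Standard divisor 61565/60 ≈ 1026.083; standard quotas: A 3.678, B 3.819, C 42.816, D 3.019, E 1.995, F 1.897, G 2.776.
Rounding to the nearest integer gives 4, 4, 43, 3, 2, 2, 3 = 61 seats, so the divisor must be adjusted.
With modified divisor 1050: modified quotas A 3.594, B 3.732, C 41.841, D 2.950, E 1.950, F 1.853, G 2.712.
Rounding to the nearest integer: A 4, B 4, C 42, D 3, E 2, F 2, G 3 (total 60).
A receives 4.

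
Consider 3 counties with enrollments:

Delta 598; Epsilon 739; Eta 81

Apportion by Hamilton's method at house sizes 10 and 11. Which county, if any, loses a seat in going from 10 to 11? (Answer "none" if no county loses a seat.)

At 10 seats: Delta 4, Epsilon 5, Eta 1.
At 11 seats: Delta 5, Epsilon 6, Eta 0.
Eta drops from 1 to 0.

Eta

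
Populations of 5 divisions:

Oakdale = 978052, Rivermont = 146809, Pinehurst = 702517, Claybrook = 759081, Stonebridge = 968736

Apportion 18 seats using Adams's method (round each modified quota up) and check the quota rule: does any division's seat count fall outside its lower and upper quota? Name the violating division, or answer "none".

Standard quotas: Oakdale 4.952, Rivermont 0.743, Pinehurst 3.557, Claybrook 3.843, Stonebridge 4.905.
Adams allocation: Oakdale 5, Rivermont 1, Pinehurst 3, Claybrook 4, Stonebridge 5.
Every allocation lies between the lower and upper quota.

none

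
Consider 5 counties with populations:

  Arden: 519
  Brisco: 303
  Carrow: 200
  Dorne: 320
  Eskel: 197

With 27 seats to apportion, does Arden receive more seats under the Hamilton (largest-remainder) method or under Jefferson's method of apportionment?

Hamilton: Arden 9, Brisco 5, Carrow 4, Dorne 6, Eskel 3.
Jefferson: Arden 10, Brisco 5, Carrow 3, Dorne 6, Eskel 3.
Arden gets 9 under Hamilton and 10 under Jefferson.

Jefferson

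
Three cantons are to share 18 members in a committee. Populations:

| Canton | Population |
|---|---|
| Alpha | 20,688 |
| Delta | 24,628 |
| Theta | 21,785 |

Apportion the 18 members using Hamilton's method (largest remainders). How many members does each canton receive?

Total 67101; standard divisor 67101/18 ≈ 3727.833.
Standard quotas: Alpha 5.5496, Delta 6.6065, Theta 5.8439.
Lower quotas: Alpha 5, Delta 6, Theta 5 (sum 16, leaving 2 seats).
Remainders in descending order: Theta 0.8439, Delta 0.6065, Alpha 0.5496.
Largest remainders: Theta, Delta receive the extra seats.

Alpha 5; Delta 7; Theta 6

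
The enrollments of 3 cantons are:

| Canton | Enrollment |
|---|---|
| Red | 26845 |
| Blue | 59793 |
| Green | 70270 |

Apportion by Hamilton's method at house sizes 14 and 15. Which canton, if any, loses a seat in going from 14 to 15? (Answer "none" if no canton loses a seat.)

Red

At 14 seats: Red 3, Blue 5, Green 6.
At 15 seats: Red 2, Blue 6, Green 7.
Red drops from 3 to 2.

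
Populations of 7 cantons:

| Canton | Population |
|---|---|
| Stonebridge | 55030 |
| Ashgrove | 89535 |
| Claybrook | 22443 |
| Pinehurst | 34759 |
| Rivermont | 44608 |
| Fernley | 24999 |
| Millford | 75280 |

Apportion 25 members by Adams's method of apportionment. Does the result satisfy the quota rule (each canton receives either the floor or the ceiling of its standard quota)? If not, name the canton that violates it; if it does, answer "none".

Standard quotas: Stonebridge 3.969, Ashgrove 6.457, Claybrook 1.619, Pinehurst 2.507, Rivermont 3.217, Fernley 1.803, Millford 5.429.
Adams allocation: Stonebridge 4, Ashgrove 6, Claybrook 2, Pinehurst 3, Rivermont 3, Fernley 2, Millford 5.
Every allocation lies between the lower and upper quota.

none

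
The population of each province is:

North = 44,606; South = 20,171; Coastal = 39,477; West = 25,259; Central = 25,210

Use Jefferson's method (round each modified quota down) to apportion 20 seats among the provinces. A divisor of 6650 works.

With modified divisor 6650: modified quotas North 6.708, South 3.033, Coastal 5.936, West 3.798, Central 3.791.
Rounding down: North 6, South 3, Coastal 5, West 3, Central 3 (total 20).

North=6; South=3; Coastal=5; West=3; Central=3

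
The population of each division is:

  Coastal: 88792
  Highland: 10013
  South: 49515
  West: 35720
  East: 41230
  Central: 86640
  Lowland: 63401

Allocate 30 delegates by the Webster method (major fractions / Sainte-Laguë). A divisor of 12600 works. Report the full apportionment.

With modified divisor 12600: modified quotas Coastal 7.047, Highland 0.795, South 3.930, West 2.835, East 3.272, Central 6.876, Lowland 5.032.
Rounding to the nearest integer: Coastal 7, Highland 1, South 4, West 3, East 3, Central 7, Lowland 5 (total 30).

Coastal: 7, Highland: 1, South: 4, West: 3, East: 3, Central: 7, Lowland: 5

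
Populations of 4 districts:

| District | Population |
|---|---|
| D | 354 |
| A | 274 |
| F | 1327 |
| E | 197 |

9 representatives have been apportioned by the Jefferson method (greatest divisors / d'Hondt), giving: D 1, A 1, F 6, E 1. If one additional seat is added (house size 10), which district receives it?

Priority for the next seat is population ÷ (current seats + 1).
Priorities: D 177.000, A 137.000, F 189.571, E 98.500.
Highest priority: F.

F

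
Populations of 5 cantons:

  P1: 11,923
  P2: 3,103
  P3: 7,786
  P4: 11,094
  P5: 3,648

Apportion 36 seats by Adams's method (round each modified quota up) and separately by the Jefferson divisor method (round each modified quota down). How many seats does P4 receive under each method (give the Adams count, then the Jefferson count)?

Adams: P1 11, P2 3, P3 8, P4 10, P5 4.
Jefferson: P1 12, P2 3, P3 7, P4 11, P5 3.
P4 gets 10 under Adams and 11 under Jefferson.

10 and 11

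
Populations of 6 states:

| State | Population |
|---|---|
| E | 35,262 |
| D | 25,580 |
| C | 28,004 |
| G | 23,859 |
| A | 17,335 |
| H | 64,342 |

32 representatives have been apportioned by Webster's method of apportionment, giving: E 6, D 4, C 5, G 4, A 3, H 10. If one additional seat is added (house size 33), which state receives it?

Priority for the next seat is population ÷ (current seats + 0.5).
Priorities: E 5424.923, D 5684.444, C 5091.636, G 5302.000, A 4952.857, H 6127.810.
Highest priority: H.

H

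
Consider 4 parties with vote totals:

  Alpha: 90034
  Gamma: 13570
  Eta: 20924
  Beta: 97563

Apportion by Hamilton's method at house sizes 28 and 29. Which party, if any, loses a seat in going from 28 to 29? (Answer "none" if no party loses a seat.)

At 28 seats: Alpha 11, Gamma 2, Eta 3, Beta 12.
At 29 seats: Alpha 12, Gamma 2, Eta 2, Beta 13.
Eta drops from 3 to 2.

Eta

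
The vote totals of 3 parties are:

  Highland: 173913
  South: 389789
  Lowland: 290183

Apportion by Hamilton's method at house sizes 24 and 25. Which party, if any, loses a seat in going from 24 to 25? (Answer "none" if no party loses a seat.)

At 24 seats: Highland 5, South 11, Lowland 8.
At 25 seats: Highland 5, South 11, Lowland 9.
No party's allocation decreased.

none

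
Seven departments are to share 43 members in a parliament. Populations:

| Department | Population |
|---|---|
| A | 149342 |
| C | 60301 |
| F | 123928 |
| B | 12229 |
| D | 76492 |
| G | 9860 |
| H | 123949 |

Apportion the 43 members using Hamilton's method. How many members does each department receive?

The standard divisor is 556101/43 ≈ 12932.581.
Standard quotas: A 11.5477, C 4.6627, F 9.5826, B 0.9456, D 5.9147, G 0.7624, H 9.5842.
Lower quotas: A 11, C 4, F 9, B 0, D 5, G 0, H 9 (sum 38, leaving 5 seats).
Remainders in descending order: B 0.9456, D 0.9147, G 0.7624, C 0.6627, H 0.5842, F 0.5826, A 0.5477.
The surplus seats go to B, D, G, C, H.

A: 11; C: 5; F: 9; B: 1; D: 6; G: 1; H: 10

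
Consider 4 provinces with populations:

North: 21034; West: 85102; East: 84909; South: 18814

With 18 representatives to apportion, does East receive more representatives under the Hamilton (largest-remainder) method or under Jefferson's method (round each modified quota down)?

Jefferson

Hamilton: North 2, West 7, East 7, South 2.
Jefferson: North 1, West 8, East 8, South 1.
East gets 7 under Hamilton and 8 under Jefferson.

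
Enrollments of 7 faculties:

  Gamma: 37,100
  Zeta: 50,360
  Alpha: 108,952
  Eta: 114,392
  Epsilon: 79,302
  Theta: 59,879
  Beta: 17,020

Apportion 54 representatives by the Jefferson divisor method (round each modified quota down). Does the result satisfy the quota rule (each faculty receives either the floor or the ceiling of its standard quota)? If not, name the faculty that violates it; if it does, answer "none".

Standard quotas: Gamma 4.290, Zeta 5.823, Alpha 12.598, Eta 13.227, Epsilon 9.170, Theta 6.924, Beta 1.968.
Jefferson allocation: Gamma 4, Zeta 6, Alpha 13, Eta 13, Epsilon 9, Theta 7, Beta 2.
Every allocation lies between the lower and upper quota.

none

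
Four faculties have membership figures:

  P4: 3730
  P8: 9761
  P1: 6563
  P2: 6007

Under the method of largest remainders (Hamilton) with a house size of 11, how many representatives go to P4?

2

Total 26061; standard divisor 26061/11 ≈ 2369.182.
Standard quotas: P4 1.5744, P8 4.1200, P1 2.7702, P2 2.5355.
Lower quotas: P4 1, P8 4, P1 2, P2 2 (sum 9, leaving 2 seats).
Remainders in descending order: P1 0.7702, P4 0.5744, P2 0.5355, P8 0.1200.
Largest remainders: P1, P4 receive the extra seats.
P4 receives 2.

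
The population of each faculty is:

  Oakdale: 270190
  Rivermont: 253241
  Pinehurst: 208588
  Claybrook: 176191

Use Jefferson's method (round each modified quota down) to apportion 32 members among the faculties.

Standard divisor 908210/32 ≈ 28381.562; standard quotas: Oakdale 9.520, Rivermont 8.923, Pinehurst 7.349, Claybrook 6.208.
Rounding down gives 9, 8, 7, 6 = 30 seats, so the divisor must be adjusted.
With modified divisor 26500: modified quotas Oakdale 10.196, Rivermont 9.556, Pinehurst 7.871, Claybrook 6.649.
Rounding down: Oakdale 10, Rivermont 9, Pinehurst 7, Claybrook 6 (total 32).

Oakdale 10, Rivermont 9, Pinehurst 7, Claybrook 6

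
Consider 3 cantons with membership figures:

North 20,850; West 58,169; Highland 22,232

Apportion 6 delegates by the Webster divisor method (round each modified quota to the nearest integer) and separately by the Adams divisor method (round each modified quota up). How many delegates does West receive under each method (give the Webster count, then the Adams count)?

Webster: North 1, West 4, Highland 1.
Adams: North 1, West 3, Highland 2.
West gets 4 under Webster and 3 under Adams.

4 and 3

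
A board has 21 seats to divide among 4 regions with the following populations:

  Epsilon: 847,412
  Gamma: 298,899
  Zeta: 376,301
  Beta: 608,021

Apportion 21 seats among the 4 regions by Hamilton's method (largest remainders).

Standard divisor: 2130633 ÷ 21 ≈ 101458.714.
Standard quotas: Epsilon 8.3523, Gamma 2.9460, Zeta 3.7089, Beta 5.9928.
Lower quotas: Epsilon 8, Gamma 2, Zeta 3, Beta 5 (sum 18, leaving 3 seats).
Remainders in descending order: Beta 0.9928, Gamma 0.9460, Zeta 0.7089, Epsilon 0.3523.
The surplus seats go to Beta, Gamma, Zeta.

Epsilon 8, Gamma 3, Zeta 4, Beta 6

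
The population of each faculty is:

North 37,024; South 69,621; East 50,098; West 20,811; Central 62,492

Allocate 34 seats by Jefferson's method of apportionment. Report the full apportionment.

Standard divisor 240046/34 ≈ 7060.176; standard quotas: North 5.244, South 9.861, East 7.096, West 2.948, Central 8.851.
Rounding down gives 5, 9, 7, 2, 8 = 31 seats, so the divisor must be adjusted.
With modified divisor 6600: modified quotas North 5.610, South 10.549, East 7.591, West 3.153, Central 9.468.
Rounding down: North 5, South 10, East 7, West 3, Central 9 (total 34).

North: 5, South: 10, East: 7, West: 3, Central: 9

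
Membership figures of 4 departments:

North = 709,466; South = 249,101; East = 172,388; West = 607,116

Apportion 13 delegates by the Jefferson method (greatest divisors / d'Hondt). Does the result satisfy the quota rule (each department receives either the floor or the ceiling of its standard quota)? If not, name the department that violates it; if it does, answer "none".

Standard quotas: North 5.306, South 1.863, East 1.289, West 4.541.
Jefferson allocation: North 5, South 2, East 1, West 5.
Every allocation lies between the lower and upper quota.

none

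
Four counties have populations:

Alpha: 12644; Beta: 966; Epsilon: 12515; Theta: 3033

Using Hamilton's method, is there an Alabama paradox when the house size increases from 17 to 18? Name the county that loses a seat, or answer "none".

At 17 seats: Alpha 7, Beta 1, Epsilon 7, Theta 2.
At 18 seats: Alpha 8, Beta 0, Epsilon 8, Theta 2.
Beta drops from 1 to 0.

Beta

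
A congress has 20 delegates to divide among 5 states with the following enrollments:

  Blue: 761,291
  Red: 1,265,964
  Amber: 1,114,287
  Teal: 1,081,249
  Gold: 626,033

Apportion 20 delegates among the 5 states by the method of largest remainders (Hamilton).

Total 4848824; standard divisor 4848824/20 ≈ 242441.2.
Standard quotas: Blue 3.1401, Red 5.2217, Amber 4.5961, Teal 4.4598, Gold 2.5822.
Lower quotas: Blue 3, Red 5, Amber 4, Teal 4, Gold 2 (sum 18, leaving 2 seats).
Remainders in descending order: Amber 0.5961, Gold 0.5822, Teal 0.4598, Red 0.2217, Blue 0.1401.
Largest remainders: Amber, Gold receive the extra seats.

Blue 3, Red 5, Amber 5, Teal 4, Gold 3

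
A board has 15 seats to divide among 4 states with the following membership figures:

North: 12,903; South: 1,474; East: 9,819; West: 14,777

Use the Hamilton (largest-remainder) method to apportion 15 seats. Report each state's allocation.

North 5; South 0; East 4; West 6

Standard divisor: 38973 ÷ 15 ≈ 2598.2.
Standard quotas: North 4.9661, South 0.5673, East 3.7792, West 5.6874.
Lower quotas: North 4, South 0, East 3, West 5 (sum 12, leaving 3 seats).
Remainders in descending order: North 0.9661, East 0.7792, West 0.6874, South 0.5673.
Largest remainders: North, East, West receive the extra seats.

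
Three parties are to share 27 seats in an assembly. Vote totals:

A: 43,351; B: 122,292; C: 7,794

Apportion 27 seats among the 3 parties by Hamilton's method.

A 7, B 19, C 1

Standard divisor: 173437 ÷ 27 ≈ 6423.593.
Standard quotas: A 6.7487, B 19.0379, C 1.2133.
Lower quotas: A 6, B 19, C 1 (sum 26, leaving 1 seat).
Remainders in descending order: A 0.7487, C 0.2133, B 0.0379.
Largest remainder: A receives the extra seat.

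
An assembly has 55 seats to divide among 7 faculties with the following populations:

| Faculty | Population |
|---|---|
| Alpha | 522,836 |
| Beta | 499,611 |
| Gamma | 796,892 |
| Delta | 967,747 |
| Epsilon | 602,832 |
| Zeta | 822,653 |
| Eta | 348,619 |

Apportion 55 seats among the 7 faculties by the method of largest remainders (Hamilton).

The standard divisor is 4561190/55 ≈ 82930.727.
Standard quotas: Alpha 6.3045, Beta 6.0244, Gamma 9.6091, Delta 11.6693, Epsilon 7.2691, Zeta 9.9198, Eta 4.2037.
Lower quotas: Alpha 6, Beta 6, Gamma 9, Delta 11, Epsilon 7, Zeta 9, Eta 4 (sum 52, leaving 3 seats).
Remainders in descending order: Zeta 0.9198, Delta 0.6693, Gamma 0.6091, Alpha 0.3045, Epsilon 0.2691, Eta 0.2037, Beta 0.0244.
Largest remainders: Zeta, Delta, Gamma receive the extra seats.

Alpha 6; Beta 6; Gamma 10; Delta 12; Epsilon 7; Zeta 10; Eta 4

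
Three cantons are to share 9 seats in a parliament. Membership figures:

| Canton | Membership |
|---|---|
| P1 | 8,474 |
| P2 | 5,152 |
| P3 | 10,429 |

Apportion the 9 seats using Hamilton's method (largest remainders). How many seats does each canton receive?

P1: 3; P2: 2; P3: 4

Total 24055; standard divisor 24055/9 ≈ 2672.778.
Standard quotas: P1 3.1705, P2 1.9276, P3 3.9019.
Lower quotas: P1 3, P2 1, P3 3 (sum 7, leaving 2 seats).
Remainders in descending order: P2 0.9276, P3 0.9019, P1 0.1705.
The surplus seats go to P2, P3.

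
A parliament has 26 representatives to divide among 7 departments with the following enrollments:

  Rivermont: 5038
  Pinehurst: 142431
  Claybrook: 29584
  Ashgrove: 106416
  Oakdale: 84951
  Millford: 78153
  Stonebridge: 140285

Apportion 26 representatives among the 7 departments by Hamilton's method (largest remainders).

Rivermont=0, Pinehurst=6, Claybrook=1, Ashgrove=5, Oakdale=4, Millford=4, Stonebridge=6

Standard divisor: 586858 ÷ 26 ≈ 22571.462.
Standard quotas: Rivermont 0.2232, Pinehurst 6.3102, Claybrook 1.3107, Ashgrove 4.7146, Oakdale 3.7636, Millford 3.4625, Stonebridge 6.2151.
Lower quotas: Rivermont 0, Pinehurst 6, Claybrook 1, Ashgrove 4, Oakdale 3, Millford 3, Stonebridge 6 (sum 23, leaving 3 seats).
Remainders in descending order: Oakdale 0.7636, Ashgrove 0.7146, Millford 0.4625, Claybrook 0.3107, Pinehurst 0.3102, Rivermont 0.2232, Stonebridge 0.2151.
Largest remainders: Oakdale, Ashgrove, Millford receive the extra seats.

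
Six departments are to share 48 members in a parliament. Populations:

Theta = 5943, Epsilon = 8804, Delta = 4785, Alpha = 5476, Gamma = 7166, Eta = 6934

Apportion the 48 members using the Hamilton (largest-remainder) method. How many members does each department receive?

Theta 7, Epsilon 11, Delta 6, Alpha 7, Gamma 9, Eta 8

Standard divisor: 39108 ÷ 48 ≈ 814.75.
Standard quotas: Theta 7.2943, Epsilon 10.8058, Delta 5.8730, Alpha 6.7211, Gamma 8.7953, Eta 8.5106.
Lower quotas: Theta 7, Epsilon 10, Delta 5, Alpha 6, Gamma 8, Eta 8 (sum 44, leaving 4 seats).
Remainders in descending order: Delta 0.8730, Epsilon 0.8058, Gamma 0.7953, Alpha 0.7211, Eta 0.5106, Theta 0.2943.
Largest remainders: Delta, Epsilon, Gamma, Alpha receive the extra seats.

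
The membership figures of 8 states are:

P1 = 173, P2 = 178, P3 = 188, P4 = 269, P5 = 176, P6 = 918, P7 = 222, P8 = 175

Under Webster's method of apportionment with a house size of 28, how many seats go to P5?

Standard divisor 2299/28 ≈ 82.107; standard quotas: P1 2.107, P2 2.168, P3 2.290, P4 3.276, P5 2.144, P6 11.181, P7 2.704, P8 2.131.
Rounding to the nearest integer gives 2, 2, 2, 3, 2, 11, 3, 2 = 27 seats, so the divisor must be adjusted.
With modified divisor 78: modified quotas P1 2.218, P2 2.282, P3 2.410, P4 3.449, P5 2.256, P6 11.769, P7 2.846, P8 2.244.
Rounding to the nearest integer: P1 2, P2 2, P3 2, P4 3, P5 2, P6 12, P7 3, P8 2 (total 28).
P5 receives 2.

2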